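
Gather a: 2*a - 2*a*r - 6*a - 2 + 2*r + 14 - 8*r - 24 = a*(-2*r - 4) - 6*r - 12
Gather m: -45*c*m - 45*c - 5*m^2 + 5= -45*c*m - 45*c - 5*m^2 + 5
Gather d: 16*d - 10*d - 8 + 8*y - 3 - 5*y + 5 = 6*d + 3*y - 6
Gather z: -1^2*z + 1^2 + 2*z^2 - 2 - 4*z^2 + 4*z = -2*z^2 + 3*z - 1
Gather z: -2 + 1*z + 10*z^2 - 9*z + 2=10*z^2 - 8*z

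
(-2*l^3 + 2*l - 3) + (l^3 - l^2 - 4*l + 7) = -l^3 - l^2 - 2*l + 4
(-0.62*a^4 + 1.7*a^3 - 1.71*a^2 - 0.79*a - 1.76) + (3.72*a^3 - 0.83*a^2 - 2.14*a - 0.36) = -0.62*a^4 + 5.42*a^3 - 2.54*a^2 - 2.93*a - 2.12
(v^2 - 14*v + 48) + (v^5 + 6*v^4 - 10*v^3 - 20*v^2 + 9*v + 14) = v^5 + 6*v^4 - 10*v^3 - 19*v^2 - 5*v + 62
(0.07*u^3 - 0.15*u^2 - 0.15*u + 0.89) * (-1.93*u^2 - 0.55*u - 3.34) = -0.1351*u^5 + 0.251*u^4 + 0.1382*u^3 - 1.1342*u^2 + 0.0115*u - 2.9726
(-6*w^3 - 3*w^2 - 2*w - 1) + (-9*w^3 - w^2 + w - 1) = -15*w^3 - 4*w^2 - w - 2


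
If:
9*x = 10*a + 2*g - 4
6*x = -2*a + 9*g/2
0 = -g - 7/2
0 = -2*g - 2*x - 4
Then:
No Solution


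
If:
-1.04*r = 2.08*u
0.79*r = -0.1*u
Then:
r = 0.00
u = 0.00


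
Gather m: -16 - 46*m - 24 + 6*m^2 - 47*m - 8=6*m^2 - 93*m - 48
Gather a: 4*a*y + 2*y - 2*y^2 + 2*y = 4*a*y - 2*y^2 + 4*y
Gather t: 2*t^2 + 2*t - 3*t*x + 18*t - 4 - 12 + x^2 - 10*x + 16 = 2*t^2 + t*(20 - 3*x) + x^2 - 10*x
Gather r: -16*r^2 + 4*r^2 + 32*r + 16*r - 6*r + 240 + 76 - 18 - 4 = -12*r^2 + 42*r + 294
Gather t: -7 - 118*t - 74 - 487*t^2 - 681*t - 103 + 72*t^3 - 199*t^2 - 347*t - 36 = 72*t^3 - 686*t^2 - 1146*t - 220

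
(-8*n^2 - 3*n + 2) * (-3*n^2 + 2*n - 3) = 24*n^4 - 7*n^3 + 12*n^2 + 13*n - 6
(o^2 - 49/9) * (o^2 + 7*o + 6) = o^4 + 7*o^3 + 5*o^2/9 - 343*o/9 - 98/3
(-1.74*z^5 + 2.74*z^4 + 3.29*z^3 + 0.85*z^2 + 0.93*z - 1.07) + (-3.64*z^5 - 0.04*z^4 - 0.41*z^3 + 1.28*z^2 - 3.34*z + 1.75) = -5.38*z^5 + 2.7*z^4 + 2.88*z^3 + 2.13*z^2 - 2.41*z + 0.68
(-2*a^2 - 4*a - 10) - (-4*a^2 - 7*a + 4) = 2*a^2 + 3*a - 14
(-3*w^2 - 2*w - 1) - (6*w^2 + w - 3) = -9*w^2 - 3*w + 2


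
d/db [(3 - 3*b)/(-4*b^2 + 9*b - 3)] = 6*(-2*b^2 + 4*b - 3)/(16*b^4 - 72*b^3 + 105*b^2 - 54*b + 9)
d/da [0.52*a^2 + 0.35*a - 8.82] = 1.04*a + 0.35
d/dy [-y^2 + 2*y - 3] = 2 - 2*y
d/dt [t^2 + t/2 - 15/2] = 2*t + 1/2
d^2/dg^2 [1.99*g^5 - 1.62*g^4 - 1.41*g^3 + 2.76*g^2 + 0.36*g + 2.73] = 39.8*g^3 - 19.44*g^2 - 8.46*g + 5.52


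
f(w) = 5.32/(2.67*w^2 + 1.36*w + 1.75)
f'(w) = 5.32*(-5.34*w - 1.36)/(2.67*w^2 + 1.36*w + 1.75)^2 = (-28.4088*w - 7.2352)/(2.67*w^2 + 1.36*w + 1.75)^2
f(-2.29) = 0.42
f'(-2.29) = 0.36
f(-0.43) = 3.21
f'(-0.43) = 1.81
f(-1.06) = 1.61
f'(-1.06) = 2.09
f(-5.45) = 0.07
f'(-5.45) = 0.03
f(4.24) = 0.10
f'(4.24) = -0.04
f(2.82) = 0.20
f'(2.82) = -0.12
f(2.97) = 0.18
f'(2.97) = -0.11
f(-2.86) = 0.27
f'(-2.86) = 0.19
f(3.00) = 0.18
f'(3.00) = -0.10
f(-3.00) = 0.25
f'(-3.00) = 0.17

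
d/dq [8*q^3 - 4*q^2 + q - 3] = 24*q^2 - 8*q + 1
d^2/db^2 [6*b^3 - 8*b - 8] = 36*b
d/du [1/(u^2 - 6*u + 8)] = 2*(3 - u)/(u^2 - 6*u + 8)^2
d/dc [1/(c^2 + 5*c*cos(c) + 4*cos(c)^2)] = (5*c*sin(c) - 2*c + 4*sin(2*c) - 5*cos(c))/((c + cos(c))^2*(c + 4*cos(c))^2)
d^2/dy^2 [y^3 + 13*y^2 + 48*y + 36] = 6*y + 26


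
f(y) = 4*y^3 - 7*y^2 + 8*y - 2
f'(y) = 12*y^2 - 14*y + 8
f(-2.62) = -142.95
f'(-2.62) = 127.05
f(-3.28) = -244.70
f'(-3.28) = 183.02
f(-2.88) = -178.65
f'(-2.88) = 147.85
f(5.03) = 370.19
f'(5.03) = 241.19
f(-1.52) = -44.38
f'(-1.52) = 57.00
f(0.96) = 2.77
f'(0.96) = 5.62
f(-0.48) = -7.90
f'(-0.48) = 17.48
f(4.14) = 194.97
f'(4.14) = 155.72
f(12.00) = 5998.00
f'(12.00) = 1568.00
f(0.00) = -2.00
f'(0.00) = 8.00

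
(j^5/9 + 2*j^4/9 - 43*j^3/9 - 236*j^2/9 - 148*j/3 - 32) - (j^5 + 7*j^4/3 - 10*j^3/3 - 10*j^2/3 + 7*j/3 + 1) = -8*j^5/9 - 19*j^4/9 - 13*j^3/9 - 206*j^2/9 - 155*j/3 - 33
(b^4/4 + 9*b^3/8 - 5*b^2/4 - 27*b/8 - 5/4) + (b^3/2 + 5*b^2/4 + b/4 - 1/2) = b^4/4 + 13*b^3/8 - 25*b/8 - 7/4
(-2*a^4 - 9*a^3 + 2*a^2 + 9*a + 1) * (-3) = 6*a^4 + 27*a^3 - 6*a^2 - 27*a - 3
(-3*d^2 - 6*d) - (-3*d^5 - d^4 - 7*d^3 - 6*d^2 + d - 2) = 3*d^5 + d^4 + 7*d^3 + 3*d^2 - 7*d + 2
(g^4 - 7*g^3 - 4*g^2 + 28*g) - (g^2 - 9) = g^4 - 7*g^3 - 5*g^2 + 28*g + 9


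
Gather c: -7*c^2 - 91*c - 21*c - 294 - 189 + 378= -7*c^2 - 112*c - 105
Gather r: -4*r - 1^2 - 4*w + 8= -4*r - 4*w + 7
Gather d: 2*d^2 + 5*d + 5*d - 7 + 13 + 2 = 2*d^2 + 10*d + 8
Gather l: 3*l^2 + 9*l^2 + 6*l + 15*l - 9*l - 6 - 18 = 12*l^2 + 12*l - 24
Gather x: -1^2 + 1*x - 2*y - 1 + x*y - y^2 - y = x*(y + 1) - y^2 - 3*y - 2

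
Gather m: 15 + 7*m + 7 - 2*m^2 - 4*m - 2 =-2*m^2 + 3*m + 20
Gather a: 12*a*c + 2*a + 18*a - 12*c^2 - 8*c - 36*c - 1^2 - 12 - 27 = a*(12*c + 20) - 12*c^2 - 44*c - 40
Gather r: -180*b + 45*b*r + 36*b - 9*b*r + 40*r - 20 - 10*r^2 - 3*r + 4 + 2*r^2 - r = -144*b - 8*r^2 + r*(36*b + 36) - 16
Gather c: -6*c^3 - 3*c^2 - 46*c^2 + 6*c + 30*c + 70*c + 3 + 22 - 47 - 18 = -6*c^3 - 49*c^2 + 106*c - 40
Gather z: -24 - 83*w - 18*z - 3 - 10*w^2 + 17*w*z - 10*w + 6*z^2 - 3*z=-10*w^2 - 93*w + 6*z^2 + z*(17*w - 21) - 27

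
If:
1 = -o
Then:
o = -1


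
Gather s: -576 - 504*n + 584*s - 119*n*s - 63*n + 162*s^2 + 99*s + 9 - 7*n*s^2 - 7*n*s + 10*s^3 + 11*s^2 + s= -567*n + 10*s^3 + s^2*(173 - 7*n) + s*(684 - 126*n) - 567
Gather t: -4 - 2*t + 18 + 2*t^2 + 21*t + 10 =2*t^2 + 19*t + 24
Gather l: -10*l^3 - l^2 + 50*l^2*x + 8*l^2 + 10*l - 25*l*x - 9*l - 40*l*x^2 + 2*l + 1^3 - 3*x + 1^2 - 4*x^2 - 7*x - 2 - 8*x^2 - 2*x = -10*l^3 + l^2*(50*x + 7) + l*(-40*x^2 - 25*x + 3) - 12*x^2 - 12*x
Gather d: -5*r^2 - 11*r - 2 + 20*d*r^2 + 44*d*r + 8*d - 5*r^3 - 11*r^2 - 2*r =d*(20*r^2 + 44*r + 8) - 5*r^3 - 16*r^2 - 13*r - 2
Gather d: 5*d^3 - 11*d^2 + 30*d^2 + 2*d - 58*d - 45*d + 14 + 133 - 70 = 5*d^3 + 19*d^2 - 101*d + 77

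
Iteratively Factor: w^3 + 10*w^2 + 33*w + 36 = (w + 3)*(w^2 + 7*w + 12) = (w + 3)*(w + 4)*(w + 3)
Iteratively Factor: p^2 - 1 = (p + 1)*(p - 1)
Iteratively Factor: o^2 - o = (o - 1)*(o)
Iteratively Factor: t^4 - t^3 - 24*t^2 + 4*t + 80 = (t - 5)*(t^3 + 4*t^2 - 4*t - 16) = (t - 5)*(t + 2)*(t^2 + 2*t - 8) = (t - 5)*(t - 2)*(t + 2)*(t + 4)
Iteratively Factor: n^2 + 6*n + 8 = (n + 2)*(n + 4)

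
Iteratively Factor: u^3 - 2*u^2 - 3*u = (u + 1)*(u^2 - 3*u) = (u - 3)*(u + 1)*(u)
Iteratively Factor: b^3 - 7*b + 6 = (b + 3)*(b^2 - 3*b + 2) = (b - 1)*(b + 3)*(b - 2)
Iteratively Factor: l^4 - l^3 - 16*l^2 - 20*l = (l)*(l^3 - l^2 - 16*l - 20) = l*(l - 5)*(l^2 + 4*l + 4) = l*(l - 5)*(l + 2)*(l + 2)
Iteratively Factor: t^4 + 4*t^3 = (t)*(t^3 + 4*t^2) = t*(t + 4)*(t^2) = t^2*(t + 4)*(t)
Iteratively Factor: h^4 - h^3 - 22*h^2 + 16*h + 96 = (h - 4)*(h^3 + 3*h^2 - 10*h - 24) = (h - 4)*(h + 4)*(h^2 - h - 6) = (h - 4)*(h + 2)*(h + 4)*(h - 3)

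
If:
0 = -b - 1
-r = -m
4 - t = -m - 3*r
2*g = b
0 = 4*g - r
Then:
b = -1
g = -1/2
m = -2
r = -2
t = -4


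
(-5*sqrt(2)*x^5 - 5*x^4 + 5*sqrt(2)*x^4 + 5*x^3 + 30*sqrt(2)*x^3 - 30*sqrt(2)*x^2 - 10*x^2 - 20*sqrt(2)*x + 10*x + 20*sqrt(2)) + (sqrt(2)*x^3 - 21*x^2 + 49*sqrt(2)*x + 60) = -5*sqrt(2)*x^5 - 5*x^4 + 5*sqrt(2)*x^4 + 5*x^3 + 31*sqrt(2)*x^3 - 30*sqrt(2)*x^2 - 31*x^2 + 10*x + 29*sqrt(2)*x + 20*sqrt(2) + 60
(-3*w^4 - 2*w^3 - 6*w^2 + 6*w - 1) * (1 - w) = 3*w^5 - w^4 + 4*w^3 - 12*w^2 + 7*w - 1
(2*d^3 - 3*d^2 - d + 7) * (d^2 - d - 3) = 2*d^5 - 5*d^4 - 4*d^3 + 17*d^2 - 4*d - 21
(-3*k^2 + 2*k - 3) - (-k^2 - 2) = -2*k^2 + 2*k - 1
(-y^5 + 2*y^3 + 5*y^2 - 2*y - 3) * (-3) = 3*y^5 - 6*y^3 - 15*y^2 + 6*y + 9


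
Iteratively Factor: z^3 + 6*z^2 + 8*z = (z + 2)*(z^2 + 4*z) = z*(z + 2)*(z + 4)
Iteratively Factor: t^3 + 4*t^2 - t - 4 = (t - 1)*(t^2 + 5*t + 4) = (t - 1)*(t + 4)*(t + 1)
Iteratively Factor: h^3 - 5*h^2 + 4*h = (h - 1)*(h^2 - 4*h) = (h - 4)*(h - 1)*(h)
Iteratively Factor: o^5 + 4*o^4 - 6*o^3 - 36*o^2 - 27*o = (o + 3)*(o^4 + o^3 - 9*o^2 - 9*o) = (o - 3)*(o + 3)*(o^3 + 4*o^2 + 3*o) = (o - 3)*(o + 3)^2*(o^2 + o) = o*(o - 3)*(o + 3)^2*(o + 1)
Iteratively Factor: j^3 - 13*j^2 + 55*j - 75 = (j - 5)*(j^2 - 8*j + 15) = (j - 5)^2*(j - 3)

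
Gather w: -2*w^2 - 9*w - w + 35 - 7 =-2*w^2 - 10*w + 28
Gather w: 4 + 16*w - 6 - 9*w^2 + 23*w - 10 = -9*w^2 + 39*w - 12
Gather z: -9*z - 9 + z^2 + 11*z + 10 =z^2 + 2*z + 1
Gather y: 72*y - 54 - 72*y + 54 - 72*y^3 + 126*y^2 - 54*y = -72*y^3 + 126*y^2 - 54*y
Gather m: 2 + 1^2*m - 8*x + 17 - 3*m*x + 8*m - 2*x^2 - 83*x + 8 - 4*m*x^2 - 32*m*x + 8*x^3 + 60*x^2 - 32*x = m*(-4*x^2 - 35*x + 9) + 8*x^3 + 58*x^2 - 123*x + 27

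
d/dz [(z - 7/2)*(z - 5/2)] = 2*z - 6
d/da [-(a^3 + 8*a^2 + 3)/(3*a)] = -2*a/3 - 8/3 + a^(-2)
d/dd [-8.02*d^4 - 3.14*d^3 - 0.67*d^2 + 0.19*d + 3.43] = -32.08*d^3 - 9.42*d^2 - 1.34*d + 0.19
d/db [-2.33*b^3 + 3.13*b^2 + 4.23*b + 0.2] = -6.99*b^2 + 6.26*b + 4.23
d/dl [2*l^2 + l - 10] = 4*l + 1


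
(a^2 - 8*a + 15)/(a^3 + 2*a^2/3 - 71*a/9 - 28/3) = 9*(a - 5)/(9*a^2 + 33*a + 28)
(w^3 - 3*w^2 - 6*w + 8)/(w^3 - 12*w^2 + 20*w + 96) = (w^2 - 5*w + 4)/(w^2 - 14*w + 48)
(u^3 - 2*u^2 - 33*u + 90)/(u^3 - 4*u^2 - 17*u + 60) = (u + 6)/(u + 4)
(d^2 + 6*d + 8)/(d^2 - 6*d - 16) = (d + 4)/(d - 8)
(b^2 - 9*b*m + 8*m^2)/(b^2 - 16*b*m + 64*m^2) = (b - m)/(b - 8*m)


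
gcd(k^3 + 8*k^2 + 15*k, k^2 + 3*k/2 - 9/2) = k + 3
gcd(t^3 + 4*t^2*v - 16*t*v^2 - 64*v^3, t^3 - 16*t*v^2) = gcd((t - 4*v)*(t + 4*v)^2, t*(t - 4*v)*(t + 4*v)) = t^2 - 16*v^2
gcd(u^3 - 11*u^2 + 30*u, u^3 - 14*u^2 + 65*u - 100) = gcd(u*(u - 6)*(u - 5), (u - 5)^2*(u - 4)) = u - 5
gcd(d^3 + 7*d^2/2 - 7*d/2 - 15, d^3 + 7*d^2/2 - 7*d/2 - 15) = d^3 + 7*d^2/2 - 7*d/2 - 15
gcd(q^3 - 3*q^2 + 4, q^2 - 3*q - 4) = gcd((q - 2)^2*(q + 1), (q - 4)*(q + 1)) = q + 1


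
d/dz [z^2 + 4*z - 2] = 2*z + 4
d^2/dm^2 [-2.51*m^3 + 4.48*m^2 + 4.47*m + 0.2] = 8.96 - 15.06*m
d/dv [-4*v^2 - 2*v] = -8*v - 2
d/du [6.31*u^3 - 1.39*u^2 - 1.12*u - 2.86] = 18.93*u^2 - 2.78*u - 1.12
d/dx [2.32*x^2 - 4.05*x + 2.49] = 4.64*x - 4.05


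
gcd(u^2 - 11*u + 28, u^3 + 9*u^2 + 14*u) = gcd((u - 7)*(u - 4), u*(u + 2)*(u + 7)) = 1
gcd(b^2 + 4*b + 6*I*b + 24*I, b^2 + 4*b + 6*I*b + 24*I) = b^2 + b*(4 + 6*I) + 24*I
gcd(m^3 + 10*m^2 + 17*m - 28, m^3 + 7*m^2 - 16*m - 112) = m^2 + 11*m + 28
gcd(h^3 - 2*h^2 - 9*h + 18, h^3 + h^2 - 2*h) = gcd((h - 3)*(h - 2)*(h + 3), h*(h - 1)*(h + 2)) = 1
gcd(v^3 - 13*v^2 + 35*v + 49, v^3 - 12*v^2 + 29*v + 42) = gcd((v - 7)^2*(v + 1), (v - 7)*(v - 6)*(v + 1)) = v^2 - 6*v - 7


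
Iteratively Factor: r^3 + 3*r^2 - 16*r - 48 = (r + 3)*(r^2 - 16) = (r - 4)*(r + 3)*(r + 4)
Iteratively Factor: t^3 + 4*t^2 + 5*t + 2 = (t + 1)*(t^2 + 3*t + 2) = (t + 1)^2*(t + 2)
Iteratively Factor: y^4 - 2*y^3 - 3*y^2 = (y + 1)*(y^3 - 3*y^2) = (y - 3)*(y + 1)*(y^2) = y*(y - 3)*(y + 1)*(y)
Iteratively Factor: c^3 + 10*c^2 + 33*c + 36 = (c + 3)*(c^2 + 7*c + 12) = (c + 3)^2*(c + 4)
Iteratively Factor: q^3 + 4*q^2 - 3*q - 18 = (q + 3)*(q^2 + q - 6) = (q + 3)^2*(q - 2)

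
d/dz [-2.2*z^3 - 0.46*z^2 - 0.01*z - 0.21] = -6.6*z^2 - 0.92*z - 0.01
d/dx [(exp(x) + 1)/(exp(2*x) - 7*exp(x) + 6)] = (-(exp(x) + 1)*(2*exp(x) - 7) + exp(2*x) - 7*exp(x) + 6)*exp(x)/(exp(2*x) - 7*exp(x) + 6)^2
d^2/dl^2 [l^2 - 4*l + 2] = 2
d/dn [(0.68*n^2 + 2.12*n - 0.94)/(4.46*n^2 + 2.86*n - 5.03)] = (-7.5104*n^2 + 1.544*n - 7.9752)/(19.8916*n^4 + 25.5112*n^3 - 36.688*n^2 - 28.7716*n + 25.3009)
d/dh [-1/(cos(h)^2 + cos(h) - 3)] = -(2*cos(h) + 1)*sin(h)/(cos(h)^2 + cos(h) - 3)^2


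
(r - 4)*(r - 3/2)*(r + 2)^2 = r^4 - 3*r^3/2 - 12*r^2 + 2*r + 24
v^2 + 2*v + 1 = (v + 1)^2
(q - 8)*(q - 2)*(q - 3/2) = q^3 - 23*q^2/2 + 31*q - 24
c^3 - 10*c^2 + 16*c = c*(c - 8)*(c - 2)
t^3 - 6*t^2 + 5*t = t*(t - 5)*(t - 1)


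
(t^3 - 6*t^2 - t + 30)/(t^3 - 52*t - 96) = (t^2 - 8*t + 15)/(t^2 - 2*t - 48)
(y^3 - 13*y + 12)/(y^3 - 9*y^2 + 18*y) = (y^2 + 3*y - 4)/(y*(y - 6))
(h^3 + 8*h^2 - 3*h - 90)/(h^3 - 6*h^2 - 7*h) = (-h^3 - 8*h^2 + 3*h + 90)/(h*(-h^2 + 6*h + 7))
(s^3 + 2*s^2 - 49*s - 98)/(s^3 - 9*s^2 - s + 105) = (s^2 + 9*s + 14)/(s^2 - 2*s - 15)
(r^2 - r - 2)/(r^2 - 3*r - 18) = (-r^2 + r + 2)/(-r^2 + 3*r + 18)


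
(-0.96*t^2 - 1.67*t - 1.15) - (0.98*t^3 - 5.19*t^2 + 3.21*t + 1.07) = -0.98*t^3 + 4.23*t^2 - 4.88*t - 2.22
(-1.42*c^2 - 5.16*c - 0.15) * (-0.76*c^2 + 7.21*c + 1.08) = 1.0792*c^4 - 6.3166*c^3 - 38.6232*c^2 - 6.6543*c - 0.162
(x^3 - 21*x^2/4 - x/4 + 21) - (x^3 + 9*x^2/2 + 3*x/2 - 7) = -39*x^2/4 - 7*x/4 + 28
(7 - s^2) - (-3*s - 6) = -s^2 + 3*s + 13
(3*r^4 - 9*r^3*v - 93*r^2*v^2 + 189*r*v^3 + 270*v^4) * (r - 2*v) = 3*r^5 - 15*r^4*v - 75*r^3*v^2 + 375*r^2*v^3 - 108*r*v^4 - 540*v^5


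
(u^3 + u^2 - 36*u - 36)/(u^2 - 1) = (u^2 - 36)/(u - 1)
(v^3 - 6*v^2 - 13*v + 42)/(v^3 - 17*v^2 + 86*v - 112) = (v + 3)/(v - 8)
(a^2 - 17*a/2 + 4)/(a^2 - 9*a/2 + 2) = (a - 8)/(a - 4)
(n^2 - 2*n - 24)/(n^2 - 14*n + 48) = (n + 4)/(n - 8)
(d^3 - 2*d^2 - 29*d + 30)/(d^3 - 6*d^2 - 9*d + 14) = (d^2 - d - 30)/(d^2 - 5*d - 14)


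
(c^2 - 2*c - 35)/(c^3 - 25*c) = (c - 7)/(c*(c - 5))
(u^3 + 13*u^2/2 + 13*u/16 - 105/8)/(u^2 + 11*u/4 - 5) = (4*u^2 + 31*u + 42)/(4*(u + 4))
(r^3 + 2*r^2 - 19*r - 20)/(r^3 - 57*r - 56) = (r^2 + r - 20)/(r^2 - r - 56)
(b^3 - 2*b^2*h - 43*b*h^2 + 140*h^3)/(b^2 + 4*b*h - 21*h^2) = (b^2 - 9*b*h + 20*h^2)/(b - 3*h)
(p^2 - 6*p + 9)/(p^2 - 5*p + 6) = (p - 3)/(p - 2)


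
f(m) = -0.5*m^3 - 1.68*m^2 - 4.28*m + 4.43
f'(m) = -1.5*m^2 - 3.36*m - 4.28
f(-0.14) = 5.00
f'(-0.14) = -3.84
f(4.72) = -105.78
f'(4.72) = -53.56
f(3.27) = -45.01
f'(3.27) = -31.31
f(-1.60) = 9.03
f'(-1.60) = -2.74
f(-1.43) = 8.58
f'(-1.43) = -2.54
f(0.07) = 4.12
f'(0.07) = -4.52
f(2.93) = -35.11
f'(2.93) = -27.00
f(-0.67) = 6.69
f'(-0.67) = -2.70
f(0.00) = 4.43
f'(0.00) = -4.28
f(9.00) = -534.67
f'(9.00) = -156.02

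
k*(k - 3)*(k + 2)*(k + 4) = k^4 + 3*k^3 - 10*k^2 - 24*k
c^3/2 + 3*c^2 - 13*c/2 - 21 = (c/2 + 1)*(c - 3)*(c + 7)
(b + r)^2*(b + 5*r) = b^3 + 7*b^2*r + 11*b*r^2 + 5*r^3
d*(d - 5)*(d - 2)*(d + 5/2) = d^4 - 9*d^3/2 - 15*d^2/2 + 25*d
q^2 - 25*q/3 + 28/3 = (q - 7)*(q - 4/3)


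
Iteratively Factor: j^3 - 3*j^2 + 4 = (j - 2)*(j^2 - j - 2) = (j - 2)^2*(j + 1)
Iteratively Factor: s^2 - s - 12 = (s + 3)*(s - 4)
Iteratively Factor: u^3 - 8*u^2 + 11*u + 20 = (u - 4)*(u^2 - 4*u - 5) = (u - 5)*(u - 4)*(u + 1)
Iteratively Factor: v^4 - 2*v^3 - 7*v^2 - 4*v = (v + 1)*(v^3 - 3*v^2 - 4*v) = v*(v + 1)*(v^2 - 3*v - 4) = v*(v - 4)*(v + 1)*(v + 1)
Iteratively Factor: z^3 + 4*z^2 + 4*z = (z + 2)*(z^2 + 2*z) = z*(z + 2)*(z + 2)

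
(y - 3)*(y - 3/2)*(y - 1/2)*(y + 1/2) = y^4 - 9*y^3/2 + 17*y^2/4 + 9*y/8 - 9/8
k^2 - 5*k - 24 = (k - 8)*(k + 3)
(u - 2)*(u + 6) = u^2 + 4*u - 12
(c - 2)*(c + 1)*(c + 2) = c^3 + c^2 - 4*c - 4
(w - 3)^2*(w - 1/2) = w^3 - 13*w^2/2 + 12*w - 9/2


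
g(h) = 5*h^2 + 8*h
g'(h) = 10*h + 8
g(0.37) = 3.64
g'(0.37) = 11.70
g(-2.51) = 11.42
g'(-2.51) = -17.10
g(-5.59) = 111.52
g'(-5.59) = -47.90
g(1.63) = 26.32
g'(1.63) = 24.30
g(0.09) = 0.76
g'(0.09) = 8.90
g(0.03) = 0.24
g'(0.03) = 8.30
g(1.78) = 30.08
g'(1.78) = 25.80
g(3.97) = 110.56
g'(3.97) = 47.70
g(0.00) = 0.00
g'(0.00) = 8.00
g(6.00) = 228.00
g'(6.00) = 68.00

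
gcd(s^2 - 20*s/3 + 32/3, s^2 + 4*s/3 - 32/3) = s - 8/3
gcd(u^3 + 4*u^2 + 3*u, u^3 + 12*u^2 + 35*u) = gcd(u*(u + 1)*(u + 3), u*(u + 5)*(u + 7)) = u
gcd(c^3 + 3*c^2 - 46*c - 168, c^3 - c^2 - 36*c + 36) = c + 6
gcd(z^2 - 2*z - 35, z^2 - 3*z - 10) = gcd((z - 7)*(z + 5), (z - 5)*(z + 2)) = 1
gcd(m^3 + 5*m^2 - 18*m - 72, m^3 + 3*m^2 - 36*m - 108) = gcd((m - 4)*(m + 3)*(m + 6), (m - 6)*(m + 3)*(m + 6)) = m^2 + 9*m + 18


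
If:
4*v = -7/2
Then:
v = -7/8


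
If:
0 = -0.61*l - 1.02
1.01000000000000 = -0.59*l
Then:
No Solution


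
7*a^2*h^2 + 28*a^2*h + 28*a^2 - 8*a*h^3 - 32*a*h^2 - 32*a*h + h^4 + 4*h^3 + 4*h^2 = (-7*a + h)*(-a + h)*(h + 2)^2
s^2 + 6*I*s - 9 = (s + 3*I)^2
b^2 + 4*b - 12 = (b - 2)*(b + 6)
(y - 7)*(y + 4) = y^2 - 3*y - 28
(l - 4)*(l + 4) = l^2 - 16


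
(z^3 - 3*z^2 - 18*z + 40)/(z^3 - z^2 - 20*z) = (z - 2)/z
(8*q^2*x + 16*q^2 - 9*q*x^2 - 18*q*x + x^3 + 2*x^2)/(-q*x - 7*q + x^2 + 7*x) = (-8*q*x - 16*q + x^2 + 2*x)/(x + 7)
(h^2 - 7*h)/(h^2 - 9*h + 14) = h/(h - 2)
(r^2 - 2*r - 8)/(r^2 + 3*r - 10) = (r^2 - 2*r - 8)/(r^2 + 3*r - 10)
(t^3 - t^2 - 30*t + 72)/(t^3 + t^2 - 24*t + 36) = (t - 4)/(t - 2)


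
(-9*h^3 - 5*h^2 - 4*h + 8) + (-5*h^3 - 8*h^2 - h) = -14*h^3 - 13*h^2 - 5*h + 8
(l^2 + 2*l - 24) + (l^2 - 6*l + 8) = 2*l^2 - 4*l - 16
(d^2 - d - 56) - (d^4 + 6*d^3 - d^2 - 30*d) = -d^4 - 6*d^3 + 2*d^2 + 29*d - 56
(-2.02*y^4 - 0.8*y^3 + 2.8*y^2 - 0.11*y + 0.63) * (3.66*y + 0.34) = -7.3932*y^5 - 3.6148*y^4 + 9.976*y^3 + 0.5494*y^2 + 2.2684*y + 0.2142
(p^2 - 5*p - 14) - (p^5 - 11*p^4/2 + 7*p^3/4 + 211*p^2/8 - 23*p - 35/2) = -p^5 + 11*p^4/2 - 7*p^3/4 - 203*p^2/8 + 18*p + 7/2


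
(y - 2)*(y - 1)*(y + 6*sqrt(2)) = y^3 - 3*y^2 + 6*sqrt(2)*y^2 - 18*sqrt(2)*y + 2*y + 12*sqrt(2)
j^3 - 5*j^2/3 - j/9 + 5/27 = (j - 5/3)*(j - 1/3)*(j + 1/3)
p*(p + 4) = p^2 + 4*p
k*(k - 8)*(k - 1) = k^3 - 9*k^2 + 8*k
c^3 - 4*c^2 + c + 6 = (c - 3)*(c - 2)*(c + 1)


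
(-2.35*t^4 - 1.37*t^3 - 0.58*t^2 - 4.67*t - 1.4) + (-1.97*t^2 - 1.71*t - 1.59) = -2.35*t^4 - 1.37*t^3 - 2.55*t^2 - 6.38*t - 2.99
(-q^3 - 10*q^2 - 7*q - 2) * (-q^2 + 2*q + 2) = q^5 + 8*q^4 - 15*q^3 - 32*q^2 - 18*q - 4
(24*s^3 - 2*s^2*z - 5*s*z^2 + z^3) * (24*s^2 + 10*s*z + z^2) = 576*s^5 + 192*s^4*z - 116*s^3*z^2 - 28*s^2*z^3 + 5*s*z^4 + z^5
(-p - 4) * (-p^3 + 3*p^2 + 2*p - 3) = p^4 + p^3 - 14*p^2 - 5*p + 12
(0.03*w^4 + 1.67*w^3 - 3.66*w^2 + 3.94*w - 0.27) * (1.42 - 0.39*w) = -0.0117*w^5 - 0.6087*w^4 + 3.7988*w^3 - 6.7338*w^2 + 5.7001*w - 0.3834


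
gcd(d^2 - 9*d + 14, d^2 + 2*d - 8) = d - 2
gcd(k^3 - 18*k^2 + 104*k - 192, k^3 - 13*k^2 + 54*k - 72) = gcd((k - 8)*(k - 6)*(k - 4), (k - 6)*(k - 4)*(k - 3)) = k^2 - 10*k + 24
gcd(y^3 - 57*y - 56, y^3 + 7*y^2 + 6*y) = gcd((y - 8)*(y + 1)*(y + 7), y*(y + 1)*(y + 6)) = y + 1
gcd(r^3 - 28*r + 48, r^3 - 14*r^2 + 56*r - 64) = r^2 - 6*r + 8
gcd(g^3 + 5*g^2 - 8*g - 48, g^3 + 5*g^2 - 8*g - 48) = g^3 + 5*g^2 - 8*g - 48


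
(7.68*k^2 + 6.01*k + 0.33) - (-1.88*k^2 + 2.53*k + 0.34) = 9.56*k^2 + 3.48*k - 0.01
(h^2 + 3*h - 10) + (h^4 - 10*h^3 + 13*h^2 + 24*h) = h^4 - 10*h^3 + 14*h^2 + 27*h - 10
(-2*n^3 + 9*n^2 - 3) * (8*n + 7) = -16*n^4 + 58*n^3 + 63*n^2 - 24*n - 21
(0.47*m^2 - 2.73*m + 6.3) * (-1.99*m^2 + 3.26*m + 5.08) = -0.9353*m^4 + 6.9649*m^3 - 19.0492*m^2 + 6.6696*m + 32.004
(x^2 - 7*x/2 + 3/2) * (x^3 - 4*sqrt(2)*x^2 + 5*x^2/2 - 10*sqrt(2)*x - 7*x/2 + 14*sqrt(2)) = x^5 - 4*sqrt(2)*x^4 - x^4 - 43*x^3/4 + 4*sqrt(2)*x^3 + 16*x^2 + 43*sqrt(2)*x^2 - 64*sqrt(2)*x - 21*x/4 + 21*sqrt(2)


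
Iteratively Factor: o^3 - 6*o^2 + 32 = (o - 4)*(o^2 - 2*o - 8) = (o - 4)*(o + 2)*(o - 4)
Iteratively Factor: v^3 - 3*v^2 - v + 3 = (v - 3)*(v^2 - 1) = (v - 3)*(v - 1)*(v + 1)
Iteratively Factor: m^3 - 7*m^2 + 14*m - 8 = (m - 4)*(m^2 - 3*m + 2) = (m - 4)*(m - 2)*(m - 1)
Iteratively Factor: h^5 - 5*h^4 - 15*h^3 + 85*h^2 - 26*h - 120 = (h + 4)*(h^4 - 9*h^3 + 21*h^2 + h - 30) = (h + 1)*(h + 4)*(h^3 - 10*h^2 + 31*h - 30) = (h - 3)*(h + 1)*(h + 4)*(h^2 - 7*h + 10) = (h - 3)*(h - 2)*(h + 1)*(h + 4)*(h - 5)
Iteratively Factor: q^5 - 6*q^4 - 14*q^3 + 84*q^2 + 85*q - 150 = (q + 2)*(q^4 - 8*q^3 + 2*q^2 + 80*q - 75) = (q - 5)*(q + 2)*(q^3 - 3*q^2 - 13*q + 15) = (q - 5)^2*(q + 2)*(q^2 + 2*q - 3) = (q - 5)^2*(q - 1)*(q + 2)*(q + 3)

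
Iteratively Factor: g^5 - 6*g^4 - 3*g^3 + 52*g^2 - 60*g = (g - 2)*(g^4 - 4*g^3 - 11*g^2 + 30*g) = (g - 2)^2*(g^3 - 2*g^2 - 15*g) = (g - 5)*(g - 2)^2*(g^2 + 3*g) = (g - 5)*(g - 2)^2*(g + 3)*(g)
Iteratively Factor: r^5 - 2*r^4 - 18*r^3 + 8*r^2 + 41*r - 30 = (r + 3)*(r^4 - 5*r^3 - 3*r^2 + 17*r - 10) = (r + 2)*(r + 3)*(r^3 - 7*r^2 + 11*r - 5) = (r - 1)*(r + 2)*(r + 3)*(r^2 - 6*r + 5) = (r - 5)*(r - 1)*(r + 2)*(r + 3)*(r - 1)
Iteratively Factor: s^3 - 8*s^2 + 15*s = (s - 5)*(s^2 - 3*s) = (s - 5)*(s - 3)*(s)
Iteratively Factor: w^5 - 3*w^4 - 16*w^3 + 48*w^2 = (w)*(w^4 - 3*w^3 - 16*w^2 + 48*w) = w*(w + 4)*(w^3 - 7*w^2 + 12*w) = w*(w - 4)*(w + 4)*(w^2 - 3*w) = w*(w - 4)*(w - 3)*(w + 4)*(w)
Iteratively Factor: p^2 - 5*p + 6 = (p - 2)*(p - 3)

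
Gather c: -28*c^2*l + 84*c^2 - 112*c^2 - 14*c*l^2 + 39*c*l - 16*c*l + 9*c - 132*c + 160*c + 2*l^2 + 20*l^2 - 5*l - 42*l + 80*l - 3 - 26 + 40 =c^2*(-28*l - 28) + c*(-14*l^2 + 23*l + 37) + 22*l^2 + 33*l + 11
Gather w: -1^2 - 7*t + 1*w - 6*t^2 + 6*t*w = -6*t^2 - 7*t + w*(6*t + 1) - 1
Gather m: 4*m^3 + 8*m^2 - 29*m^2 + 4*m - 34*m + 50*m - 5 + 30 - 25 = 4*m^3 - 21*m^2 + 20*m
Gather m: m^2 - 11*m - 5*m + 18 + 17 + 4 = m^2 - 16*m + 39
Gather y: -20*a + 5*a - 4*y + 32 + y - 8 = -15*a - 3*y + 24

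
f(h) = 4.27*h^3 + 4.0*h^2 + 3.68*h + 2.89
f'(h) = 12.81*h^2 + 8.0*h + 3.68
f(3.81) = 311.13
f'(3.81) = 220.11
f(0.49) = 6.16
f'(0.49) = 10.68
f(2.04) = 63.29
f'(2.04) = 73.31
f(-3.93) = -208.98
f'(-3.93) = 170.09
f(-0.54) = 1.40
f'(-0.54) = 3.10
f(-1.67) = -11.99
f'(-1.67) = 26.05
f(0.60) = 7.46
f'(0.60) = 13.09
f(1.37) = 26.42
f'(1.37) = 38.68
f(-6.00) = -797.51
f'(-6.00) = 416.84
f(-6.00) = -797.51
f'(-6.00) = 416.84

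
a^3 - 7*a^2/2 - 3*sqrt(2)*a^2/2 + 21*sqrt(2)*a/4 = a*(a - 7/2)*(a - 3*sqrt(2)/2)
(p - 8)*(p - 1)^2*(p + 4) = p^4 - 6*p^3 - 23*p^2 + 60*p - 32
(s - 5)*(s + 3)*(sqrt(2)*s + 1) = sqrt(2)*s^3 - 2*sqrt(2)*s^2 + s^2 - 15*sqrt(2)*s - 2*s - 15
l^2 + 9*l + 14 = (l + 2)*(l + 7)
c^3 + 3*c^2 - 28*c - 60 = (c - 5)*(c + 2)*(c + 6)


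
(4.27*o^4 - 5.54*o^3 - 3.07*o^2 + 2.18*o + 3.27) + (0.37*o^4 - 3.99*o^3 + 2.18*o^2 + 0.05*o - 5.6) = 4.64*o^4 - 9.53*o^3 - 0.89*o^2 + 2.23*o - 2.33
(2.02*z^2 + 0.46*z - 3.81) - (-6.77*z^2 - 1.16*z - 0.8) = 8.79*z^2 + 1.62*z - 3.01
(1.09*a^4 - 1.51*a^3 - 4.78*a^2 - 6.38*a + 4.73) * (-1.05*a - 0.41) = -1.1445*a^5 + 1.1386*a^4 + 5.6381*a^3 + 8.6588*a^2 - 2.3507*a - 1.9393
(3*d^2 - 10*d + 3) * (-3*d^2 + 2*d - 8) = -9*d^4 + 36*d^3 - 53*d^2 + 86*d - 24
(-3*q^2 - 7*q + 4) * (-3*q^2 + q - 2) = 9*q^4 + 18*q^3 - 13*q^2 + 18*q - 8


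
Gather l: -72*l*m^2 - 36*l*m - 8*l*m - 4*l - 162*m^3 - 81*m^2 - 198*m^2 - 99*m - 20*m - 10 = l*(-72*m^2 - 44*m - 4) - 162*m^3 - 279*m^2 - 119*m - 10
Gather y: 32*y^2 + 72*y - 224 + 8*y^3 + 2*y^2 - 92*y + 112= 8*y^3 + 34*y^2 - 20*y - 112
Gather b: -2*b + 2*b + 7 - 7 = 0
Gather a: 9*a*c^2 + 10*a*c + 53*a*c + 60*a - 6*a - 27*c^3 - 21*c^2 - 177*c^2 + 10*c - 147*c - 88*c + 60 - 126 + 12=a*(9*c^2 + 63*c + 54) - 27*c^3 - 198*c^2 - 225*c - 54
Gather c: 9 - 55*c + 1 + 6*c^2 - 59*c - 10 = 6*c^2 - 114*c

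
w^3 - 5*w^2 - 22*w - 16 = (w - 8)*(w + 1)*(w + 2)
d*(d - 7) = d^2 - 7*d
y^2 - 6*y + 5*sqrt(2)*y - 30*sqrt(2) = (y - 6)*(y + 5*sqrt(2))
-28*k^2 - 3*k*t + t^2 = (-7*k + t)*(4*k + t)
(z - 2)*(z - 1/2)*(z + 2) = z^3 - z^2/2 - 4*z + 2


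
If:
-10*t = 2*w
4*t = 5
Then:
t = 5/4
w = -25/4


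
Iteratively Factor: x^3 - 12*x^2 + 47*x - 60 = (x - 4)*(x^2 - 8*x + 15) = (x - 5)*(x - 4)*(x - 3)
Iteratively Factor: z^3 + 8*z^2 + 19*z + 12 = (z + 3)*(z^2 + 5*z + 4) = (z + 1)*(z + 3)*(z + 4)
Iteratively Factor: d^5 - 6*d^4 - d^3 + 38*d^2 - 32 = (d - 4)*(d^4 - 2*d^3 - 9*d^2 + 2*d + 8) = (d - 4)^2*(d^3 + 2*d^2 - d - 2) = (d - 4)^2*(d - 1)*(d^2 + 3*d + 2) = (d - 4)^2*(d - 1)*(d + 2)*(d + 1)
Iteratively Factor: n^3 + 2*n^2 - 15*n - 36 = (n + 3)*(n^2 - n - 12) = (n - 4)*(n + 3)*(n + 3)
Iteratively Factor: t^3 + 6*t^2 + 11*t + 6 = (t + 1)*(t^2 + 5*t + 6) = (t + 1)*(t + 3)*(t + 2)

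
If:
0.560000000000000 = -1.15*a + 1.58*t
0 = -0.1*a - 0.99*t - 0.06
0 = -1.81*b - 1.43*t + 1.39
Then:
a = -0.50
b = 0.78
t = -0.01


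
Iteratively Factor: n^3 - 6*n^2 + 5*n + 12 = (n - 3)*(n^2 - 3*n - 4) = (n - 3)*(n + 1)*(n - 4)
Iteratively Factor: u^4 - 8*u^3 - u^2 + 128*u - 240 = (u + 4)*(u^3 - 12*u^2 + 47*u - 60) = (u - 4)*(u + 4)*(u^2 - 8*u + 15) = (u - 4)*(u - 3)*(u + 4)*(u - 5)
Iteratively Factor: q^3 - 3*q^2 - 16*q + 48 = (q - 3)*(q^2 - 16) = (q - 3)*(q + 4)*(q - 4)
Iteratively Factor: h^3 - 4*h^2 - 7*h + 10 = (h - 5)*(h^2 + h - 2) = (h - 5)*(h + 2)*(h - 1)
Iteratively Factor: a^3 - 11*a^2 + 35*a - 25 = (a - 1)*(a^2 - 10*a + 25) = (a - 5)*(a - 1)*(a - 5)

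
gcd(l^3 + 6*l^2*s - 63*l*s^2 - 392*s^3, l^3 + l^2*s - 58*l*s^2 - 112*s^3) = -l^2 + l*s + 56*s^2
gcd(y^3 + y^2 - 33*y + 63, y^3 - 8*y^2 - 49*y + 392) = y + 7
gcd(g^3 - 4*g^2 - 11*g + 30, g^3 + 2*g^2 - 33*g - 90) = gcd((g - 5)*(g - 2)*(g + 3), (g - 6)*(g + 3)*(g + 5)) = g + 3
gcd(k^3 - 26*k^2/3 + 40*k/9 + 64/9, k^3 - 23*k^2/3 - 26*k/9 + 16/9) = k^2 - 22*k/3 - 16/3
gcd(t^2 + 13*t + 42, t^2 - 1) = 1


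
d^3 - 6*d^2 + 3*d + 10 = (d - 5)*(d - 2)*(d + 1)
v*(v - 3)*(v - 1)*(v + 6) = v^4 + 2*v^3 - 21*v^2 + 18*v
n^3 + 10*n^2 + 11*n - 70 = (n - 2)*(n + 5)*(n + 7)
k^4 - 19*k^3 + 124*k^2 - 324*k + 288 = (k - 8)*(k - 6)*(k - 3)*(k - 2)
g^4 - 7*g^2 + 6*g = g*(g - 2)*(g - 1)*(g + 3)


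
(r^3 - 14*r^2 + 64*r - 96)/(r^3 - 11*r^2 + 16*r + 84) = (r^2 - 8*r + 16)/(r^2 - 5*r - 14)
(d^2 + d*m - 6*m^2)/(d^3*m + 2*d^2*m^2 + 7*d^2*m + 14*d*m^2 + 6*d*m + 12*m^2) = (d^2 + d*m - 6*m^2)/(m*(d^3 + 2*d^2*m + 7*d^2 + 14*d*m + 6*d + 12*m))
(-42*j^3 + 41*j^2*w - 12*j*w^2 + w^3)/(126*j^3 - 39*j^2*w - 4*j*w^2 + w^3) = (-2*j + w)/(6*j + w)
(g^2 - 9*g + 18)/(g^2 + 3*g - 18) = (g - 6)/(g + 6)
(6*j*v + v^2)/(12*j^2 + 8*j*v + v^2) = v/(2*j + v)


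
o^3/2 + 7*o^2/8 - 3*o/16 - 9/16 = (o/2 + 1/2)*(o - 3/4)*(o + 3/2)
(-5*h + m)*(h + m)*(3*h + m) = -15*h^3 - 17*h^2*m - h*m^2 + m^3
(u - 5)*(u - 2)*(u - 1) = u^3 - 8*u^2 + 17*u - 10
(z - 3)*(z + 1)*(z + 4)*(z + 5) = z^4 + 7*z^3 - z^2 - 67*z - 60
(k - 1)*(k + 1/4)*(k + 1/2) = k^3 - k^2/4 - 5*k/8 - 1/8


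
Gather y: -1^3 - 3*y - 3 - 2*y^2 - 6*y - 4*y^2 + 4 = -6*y^2 - 9*y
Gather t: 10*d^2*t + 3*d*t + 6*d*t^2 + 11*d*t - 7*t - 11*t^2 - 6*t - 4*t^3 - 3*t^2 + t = -4*t^3 + t^2*(6*d - 14) + t*(10*d^2 + 14*d - 12)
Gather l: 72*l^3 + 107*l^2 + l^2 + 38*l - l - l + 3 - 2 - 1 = 72*l^3 + 108*l^2 + 36*l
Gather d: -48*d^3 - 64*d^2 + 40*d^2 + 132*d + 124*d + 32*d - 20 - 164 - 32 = -48*d^3 - 24*d^2 + 288*d - 216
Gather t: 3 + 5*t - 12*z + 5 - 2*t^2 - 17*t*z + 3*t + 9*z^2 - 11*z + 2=-2*t^2 + t*(8 - 17*z) + 9*z^2 - 23*z + 10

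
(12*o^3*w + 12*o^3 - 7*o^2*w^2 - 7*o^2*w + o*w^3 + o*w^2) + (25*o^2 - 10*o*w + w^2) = 12*o^3*w + 12*o^3 - 7*o^2*w^2 - 7*o^2*w + 25*o^2 + o*w^3 + o*w^2 - 10*o*w + w^2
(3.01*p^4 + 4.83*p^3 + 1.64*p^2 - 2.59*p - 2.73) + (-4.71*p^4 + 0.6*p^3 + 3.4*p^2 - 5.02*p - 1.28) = -1.7*p^4 + 5.43*p^3 + 5.04*p^2 - 7.61*p - 4.01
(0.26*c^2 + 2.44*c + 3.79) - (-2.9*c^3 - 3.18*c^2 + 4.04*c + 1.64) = 2.9*c^3 + 3.44*c^2 - 1.6*c + 2.15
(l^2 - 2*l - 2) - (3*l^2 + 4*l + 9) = -2*l^2 - 6*l - 11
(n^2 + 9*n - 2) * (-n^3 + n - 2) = -n^5 - 9*n^4 + 3*n^3 + 7*n^2 - 20*n + 4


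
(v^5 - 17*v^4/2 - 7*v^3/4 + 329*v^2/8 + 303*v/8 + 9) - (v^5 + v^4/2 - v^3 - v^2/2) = -9*v^4 - 3*v^3/4 + 333*v^2/8 + 303*v/8 + 9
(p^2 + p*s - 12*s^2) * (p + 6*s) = p^3 + 7*p^2*s - 6*p*s^2 - 72*s^3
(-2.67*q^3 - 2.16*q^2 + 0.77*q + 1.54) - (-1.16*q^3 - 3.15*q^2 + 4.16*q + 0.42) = -1.51*q^3 + 0.99*q^2 - 3.39*q + 1.12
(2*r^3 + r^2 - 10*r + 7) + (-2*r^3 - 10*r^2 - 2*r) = -9*r^2 - 12*r + 7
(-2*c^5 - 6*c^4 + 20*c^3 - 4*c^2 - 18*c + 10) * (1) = -2*c^5 - 6*c^4 + 20*c^3 - 4*c^2 - 18*c + 10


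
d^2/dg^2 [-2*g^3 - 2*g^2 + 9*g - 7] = -12*g - 4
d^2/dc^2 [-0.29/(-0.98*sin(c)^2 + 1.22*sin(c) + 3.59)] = (1.114064*sin(c)^4 - 1.040172*sin(c)^3 + 2.841652*sin(c)^2 + 0.810202*sin(c) - 2.903828)/(-0.98*sin(c)^2 + 1.22*sin(c) + 3.59)^3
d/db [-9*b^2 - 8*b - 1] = -18*b - 8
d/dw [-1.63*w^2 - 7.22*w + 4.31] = -3.26*w - 7.22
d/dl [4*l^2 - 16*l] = 8*l - 16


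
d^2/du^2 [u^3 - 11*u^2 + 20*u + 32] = 6*u - 22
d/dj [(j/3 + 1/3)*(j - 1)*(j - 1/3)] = j^2 - 2*j/9 - 1/3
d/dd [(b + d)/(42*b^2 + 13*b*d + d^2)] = (42*b^2 + 13*b*d + d^2 - (b + d)*(13*b + 2*d))/(42*b^2 + 13*b*d + d^2)^2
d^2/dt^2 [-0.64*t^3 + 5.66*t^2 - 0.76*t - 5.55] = 11.32 - 3.84*t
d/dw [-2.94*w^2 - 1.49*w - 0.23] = -5.88*w - 1.49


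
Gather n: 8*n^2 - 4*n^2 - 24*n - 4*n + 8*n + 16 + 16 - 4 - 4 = 4*n^2 - 20*n + 24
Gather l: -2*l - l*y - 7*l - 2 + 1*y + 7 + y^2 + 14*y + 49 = l*(-y - 9) + y^2 + 15*y + 54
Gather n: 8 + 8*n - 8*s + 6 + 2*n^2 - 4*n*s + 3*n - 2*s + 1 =2*n^2 + n*(11 - 4*s) - 10*s + 15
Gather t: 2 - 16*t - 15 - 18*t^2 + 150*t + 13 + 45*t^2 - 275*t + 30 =27*t^2 - 141*t + 30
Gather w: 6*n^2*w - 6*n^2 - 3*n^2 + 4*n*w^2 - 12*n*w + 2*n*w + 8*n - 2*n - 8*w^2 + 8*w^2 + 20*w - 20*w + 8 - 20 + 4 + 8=-9*n^2 + 4*n*w^2 + 6*n + w*(6*n^2 - 10*n)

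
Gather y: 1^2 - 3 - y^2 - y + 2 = -y^2 - y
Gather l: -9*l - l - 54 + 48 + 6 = -10*l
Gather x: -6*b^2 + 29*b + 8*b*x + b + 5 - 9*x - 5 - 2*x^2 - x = -6*b^2 + 30*b - 2*x^2 + x*(8*b - 10)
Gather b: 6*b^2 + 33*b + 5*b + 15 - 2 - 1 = 6*b^2 + 38*b + 12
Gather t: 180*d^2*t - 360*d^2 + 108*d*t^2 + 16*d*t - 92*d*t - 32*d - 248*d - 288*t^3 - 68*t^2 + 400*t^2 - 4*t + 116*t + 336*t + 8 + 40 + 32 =-360*d^2 - 280*d - 288*t^3 + t^2*(108*d + 332) + t*(180*d^2 - 76*d + 448) + 80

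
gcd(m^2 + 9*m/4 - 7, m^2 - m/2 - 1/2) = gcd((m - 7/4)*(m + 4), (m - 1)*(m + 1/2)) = 1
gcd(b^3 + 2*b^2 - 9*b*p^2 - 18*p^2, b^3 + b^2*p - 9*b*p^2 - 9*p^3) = -b^2 + 9*p^2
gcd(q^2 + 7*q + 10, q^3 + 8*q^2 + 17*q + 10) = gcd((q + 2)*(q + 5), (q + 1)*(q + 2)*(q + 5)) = q^2 + 7*q + 10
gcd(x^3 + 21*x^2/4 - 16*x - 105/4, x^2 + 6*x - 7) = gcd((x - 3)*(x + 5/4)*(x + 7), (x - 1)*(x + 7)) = x + 7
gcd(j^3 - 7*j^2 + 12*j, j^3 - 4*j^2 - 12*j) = j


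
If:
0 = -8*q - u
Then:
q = -u/8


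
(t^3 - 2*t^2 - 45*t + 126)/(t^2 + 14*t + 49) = (t^2 - 9*t + 18)/(t + 7)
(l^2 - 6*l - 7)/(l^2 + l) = (l - 7)/l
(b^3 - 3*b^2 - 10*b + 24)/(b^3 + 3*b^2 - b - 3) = (b^2 - 6*b + 8)/(b^2 - 1)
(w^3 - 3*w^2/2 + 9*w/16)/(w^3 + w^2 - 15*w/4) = (16*w^2 - 24*w + 9)/(4*(4*w^2 + 4*w - 15))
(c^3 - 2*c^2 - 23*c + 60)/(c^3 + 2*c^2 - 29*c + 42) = (c^2 + c - 20)/(c^2 + 5*c - 14)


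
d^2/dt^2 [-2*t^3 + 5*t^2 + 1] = 10 - 12*t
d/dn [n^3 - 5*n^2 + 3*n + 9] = 3*n^2 - 10*n + 3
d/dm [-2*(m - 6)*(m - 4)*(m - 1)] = -6*m^2 + 44*m - 68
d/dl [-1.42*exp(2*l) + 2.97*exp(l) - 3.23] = (2.97 - 2.84*exp(l))*exp(l)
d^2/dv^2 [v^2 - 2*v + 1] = 2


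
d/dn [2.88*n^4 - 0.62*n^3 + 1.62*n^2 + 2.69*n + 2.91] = 11.52*n^3 - 1.86*n^2 + 3.24*n + 2.69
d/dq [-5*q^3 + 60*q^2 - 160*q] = -15*q^2 + 120*q - 160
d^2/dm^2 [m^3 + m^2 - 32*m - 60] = 6*m + 2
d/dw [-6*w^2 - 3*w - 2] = -12*w - 3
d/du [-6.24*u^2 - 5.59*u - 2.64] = -12.48*u - 5.59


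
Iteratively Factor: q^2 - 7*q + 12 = (q - 4)*(q - 3)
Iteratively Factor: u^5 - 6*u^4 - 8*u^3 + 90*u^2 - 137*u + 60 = (u - 1)*(u^4 - 5*u^3 - 13*u^2 + 77*u - 60) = (u - 1)^2*(u^3 - 4*u^2 - 17*u + 60) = (u - 3)*(u - 1)^2*(u^2 - u - 20) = (u - 5)*(u - 3)*(u - 1)^2*(u + 4)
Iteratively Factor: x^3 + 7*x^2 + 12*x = (x)*(x^2 + 7*x + 12) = x*(x + 3)*(x + 4)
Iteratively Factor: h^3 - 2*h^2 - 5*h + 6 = (h - 3)*(h^2 + h - 2) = (h - 3)*(h - 1)*(h + 2)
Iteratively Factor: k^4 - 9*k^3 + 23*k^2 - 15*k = (k)*(k^3 - 9*k^2 + 23*k - 15) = k*(k - 1)*(k^2 - 8*k + 15) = k*(k - 5)*(k - 1)*(k - 3)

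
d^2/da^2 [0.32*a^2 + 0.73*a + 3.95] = 0.640000000000000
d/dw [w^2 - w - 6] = 2*w - 1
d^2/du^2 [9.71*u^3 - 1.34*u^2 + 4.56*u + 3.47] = 58.26*u - 2.68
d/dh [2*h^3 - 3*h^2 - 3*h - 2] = 6*h^2 - 6*h - 3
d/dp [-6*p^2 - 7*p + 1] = -12*p - 7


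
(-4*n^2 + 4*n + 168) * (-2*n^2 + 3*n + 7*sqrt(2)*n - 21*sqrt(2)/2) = 8*n^4 - 28*sqrt(2)*n^3 - 20*n^3 - 324*n^2 + 70*sqrt(2)*n^2 + 504*n + 1134*sqrt(2)*n - 1764*sqrt(2)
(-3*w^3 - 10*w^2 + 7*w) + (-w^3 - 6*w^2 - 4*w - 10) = -4*w^3 - 16*w^2 + 3*w - 10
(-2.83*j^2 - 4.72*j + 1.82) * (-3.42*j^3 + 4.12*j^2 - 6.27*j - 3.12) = 9.6786*j^5 + 4.4828*j^4 - 7.9267*j^3 + 45.9224*j^2 + 3.315*j - 5.6784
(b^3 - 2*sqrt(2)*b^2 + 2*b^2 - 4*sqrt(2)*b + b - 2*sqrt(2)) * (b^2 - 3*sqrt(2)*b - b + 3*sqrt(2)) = b^5 - 5*sqrt(2)*b^4 + b^4 - 5*sqrt(2)*b^3 + 11*b^3 + 5*sqrt(2)*b^2 + 11*b^2 - 12*b + 5*sqrt(2)*b - 12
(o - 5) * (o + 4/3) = o^2 - 11*o/3 - 20/3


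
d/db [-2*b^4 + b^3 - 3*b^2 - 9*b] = -8*b^3 + 3*b^2 - 6*b - 9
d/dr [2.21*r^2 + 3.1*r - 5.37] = 4.42*r + 3.1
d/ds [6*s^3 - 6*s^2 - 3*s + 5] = 18*s^2 - 12*s - 3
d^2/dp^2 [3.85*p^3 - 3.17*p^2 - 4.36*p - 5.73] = 23.1*p - 6.34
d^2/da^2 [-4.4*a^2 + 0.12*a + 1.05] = -8.80000000000000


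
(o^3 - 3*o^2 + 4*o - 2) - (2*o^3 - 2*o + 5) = -o^3 - 3*o^2 + 6*o - 7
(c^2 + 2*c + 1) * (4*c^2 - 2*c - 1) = 4*c^4 + 6*c^3 - c^2 - 4*c - 1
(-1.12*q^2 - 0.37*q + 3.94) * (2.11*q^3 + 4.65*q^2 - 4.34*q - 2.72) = -2.3632*q^5 - 5.9887*q^4 + 11.4537*q^3 + 22.9732*q^2 - 16.0932*q - 10.7168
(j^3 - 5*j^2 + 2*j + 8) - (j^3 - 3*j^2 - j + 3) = -2*j^2 + 3*j + 5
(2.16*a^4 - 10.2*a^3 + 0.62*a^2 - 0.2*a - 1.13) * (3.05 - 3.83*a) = -8.2728*a^5 + 45.654*a^4 - 33.4846*a^3 + 2.657*a^2 + 3.7179*a - 3.4465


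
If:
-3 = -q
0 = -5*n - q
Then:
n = -3/5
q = 3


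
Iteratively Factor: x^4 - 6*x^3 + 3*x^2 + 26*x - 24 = (x - 3)*(x^3 - 3*x^2 - 6*x + 8) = (x - 4)*(x - 3)*(x^2 + x - 2) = (x - 4)*(x - 3)*(x - 1)*(x + 2)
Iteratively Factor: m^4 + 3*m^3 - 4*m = (m - 1)*(m^3 + 4*m^2 + 4*m) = (m - 1)*(m + 2)*(m^2 + 2*m) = (m - 1)*(m + 2)^2*(m)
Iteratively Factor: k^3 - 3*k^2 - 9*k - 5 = (k + 1)*(k^2 - 4*k - 5) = (k + 1)^2*(k - 5)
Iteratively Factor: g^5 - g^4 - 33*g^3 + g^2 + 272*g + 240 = (g + 4)*(g^4 - 5*g^3 - 13*g^2 + 53*g + 60) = (g - 5)*(g + 4)*(g^3 - 13*g - 12) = (g - 5)*(g + 3)*(g + 4)*(g^2 - 3*g - 4) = (g - 5)*(g + 1)*(g + 3)*(g + 4)*(g - 4)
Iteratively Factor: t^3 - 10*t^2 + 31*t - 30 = (t - 2)*(t^2 - 8*t + 15) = (t - 5)*(t - 2)*(t - 3)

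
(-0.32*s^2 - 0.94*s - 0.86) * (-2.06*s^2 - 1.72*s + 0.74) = 0.6592*s^4 + 2.4868*s^3 + 3.1516*s^2 + 0.7836*s - 0.6364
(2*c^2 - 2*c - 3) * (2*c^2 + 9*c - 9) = 4*c^4 + 14*c^3 - 42*c^2 - 9*c + 27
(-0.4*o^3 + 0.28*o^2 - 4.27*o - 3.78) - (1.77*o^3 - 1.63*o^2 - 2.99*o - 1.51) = -2.17*o^3 + 1.91*o^2 - 1.28*o - 2.27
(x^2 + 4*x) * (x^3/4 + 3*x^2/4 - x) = x^5/4 + 7*x^4/4 + 2*x^3 - 4*x^2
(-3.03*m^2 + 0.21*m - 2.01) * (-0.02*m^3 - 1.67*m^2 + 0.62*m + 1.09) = 0.0606*m^5 + 5.0559*m^4 - 2.1891*m^3 + 0.184199999999999*m^2 - 1.0173*m - 2.1909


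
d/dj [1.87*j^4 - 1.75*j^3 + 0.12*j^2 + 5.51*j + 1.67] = 7.48*j^3 - 5.25*j^2 + 0.24*j + 5.51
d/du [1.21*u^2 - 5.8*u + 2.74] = 2.42*u - 5.8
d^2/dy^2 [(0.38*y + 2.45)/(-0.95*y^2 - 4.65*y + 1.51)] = (-(0.38*y + 2.45)*(1.9*y + 4.65)*(3.8*y + 9.3) + (2.166*y + 8.189)*(0.95*y^2 + 4.65*y - 1.51))/(0.95*y^2 + 4.65*y - 1.51)^3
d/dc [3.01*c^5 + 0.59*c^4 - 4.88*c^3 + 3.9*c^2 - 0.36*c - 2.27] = 15.05*c^4 + 2.36*c^3 - 14.64*c^2 + 7.8*c - 0.36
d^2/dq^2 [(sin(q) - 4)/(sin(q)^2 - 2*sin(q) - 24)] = (sin(q)^5 - 14*sin(q)^4 + 166*sin(q)^3 - 424*sin(q)^2 + 576*sin(q) + 320)/(-sin(q)^2 + 2*sin(q) + 24)^3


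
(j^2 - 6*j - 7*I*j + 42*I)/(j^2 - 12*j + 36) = (j - 7*I)/(j - 6)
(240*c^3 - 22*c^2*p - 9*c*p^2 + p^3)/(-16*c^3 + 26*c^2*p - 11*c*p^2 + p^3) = (-30*c^2 - c*p + p^2)/(2*c^2 - 3*c*p + p^2)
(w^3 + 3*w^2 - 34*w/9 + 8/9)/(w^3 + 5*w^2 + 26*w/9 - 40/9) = (3*w - 1)/(3*w + 5)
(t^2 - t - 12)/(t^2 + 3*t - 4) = (t^2 - t - 12)/(t^2 + 3*t - 4)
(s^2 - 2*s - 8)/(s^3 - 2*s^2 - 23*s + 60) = (s + 2)/(s^2 + 2*s - 15)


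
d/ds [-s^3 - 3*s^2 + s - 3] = -3*s^2 - 6*s + 1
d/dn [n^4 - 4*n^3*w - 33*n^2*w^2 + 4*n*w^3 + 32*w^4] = 4*n^3 - 12*n^2*w - 66*n*w^2 + 4*w^3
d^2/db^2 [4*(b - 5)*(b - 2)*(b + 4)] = 24*b - 24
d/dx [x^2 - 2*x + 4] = 2*x - 2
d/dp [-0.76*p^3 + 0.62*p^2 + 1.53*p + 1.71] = -2.28*p^2 + 1.24*p + 1.53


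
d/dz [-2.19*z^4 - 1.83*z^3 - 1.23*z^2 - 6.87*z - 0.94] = -8.76*z^3 - 5.49*z^2 - 2.46*z - 6.87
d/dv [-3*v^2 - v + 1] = -6*v - 1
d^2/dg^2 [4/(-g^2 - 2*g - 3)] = 8*(g^2 + 2*g - 4*(g + 1)^2 + 3)/(g^2 + 2*g + 3)^3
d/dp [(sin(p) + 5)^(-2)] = -2*cos(p)/(sin(p) + 5)^3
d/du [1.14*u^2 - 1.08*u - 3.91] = 2.28*u - 1.08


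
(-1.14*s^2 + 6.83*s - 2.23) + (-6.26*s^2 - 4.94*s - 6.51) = -7.4*s^2 + 1.89*s - 8.74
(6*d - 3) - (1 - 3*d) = 9*d - 4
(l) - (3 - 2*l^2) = 2*l^2 + l - 3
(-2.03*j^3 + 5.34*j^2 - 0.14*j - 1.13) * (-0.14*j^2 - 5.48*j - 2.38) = 0.2842*j^5 + 10.3768*j^4 - 24.4122*j^3 - 11.7838*j^2 + 6.5256*j + 2.6894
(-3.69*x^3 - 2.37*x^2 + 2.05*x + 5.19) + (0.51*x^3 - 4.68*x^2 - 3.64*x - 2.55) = -3.18*x^3 - 7.05*x^2 - 1.59*x + 2.64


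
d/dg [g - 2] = 1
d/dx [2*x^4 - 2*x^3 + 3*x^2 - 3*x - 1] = 8*x^3 - 6*x^2 + 6*x - 3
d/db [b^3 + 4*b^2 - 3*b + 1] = 3*b^2 + 8*b - 3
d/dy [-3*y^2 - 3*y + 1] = -6*y - 3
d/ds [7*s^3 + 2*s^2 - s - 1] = 21*s^2 + 4*s - 1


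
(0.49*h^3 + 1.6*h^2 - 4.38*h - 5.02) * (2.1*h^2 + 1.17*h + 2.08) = 1.029*h^5 + 3.9333*h^4 - 6.3068*h^3 - 12.3386*h^2 - 14.9838*h - 10.4416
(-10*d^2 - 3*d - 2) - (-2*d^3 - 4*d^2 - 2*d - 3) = 2*d^3 - 6*d^2 - d + 1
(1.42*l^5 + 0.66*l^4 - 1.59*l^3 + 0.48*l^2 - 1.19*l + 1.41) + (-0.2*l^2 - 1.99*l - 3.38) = 1.42*l^5 + 0.66*l^4 - 1.59*l^3 + 0.28*l^2 - 3.18*l - 1.97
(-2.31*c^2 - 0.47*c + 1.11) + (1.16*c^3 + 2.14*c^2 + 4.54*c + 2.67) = 1.16*c^3 - 0.17*c^2 + 4.07*c + 3.78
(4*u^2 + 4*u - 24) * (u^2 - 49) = 4*u^4 + 4*u^3 - 220*u^2 - 196*u + 1176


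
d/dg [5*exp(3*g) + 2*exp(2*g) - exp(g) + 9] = (15*exp(2*g) + 4*exp(g) - 1)*exp(g)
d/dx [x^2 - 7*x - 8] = 2*x - 7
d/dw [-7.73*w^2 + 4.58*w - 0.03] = 4.58 - 15.46*w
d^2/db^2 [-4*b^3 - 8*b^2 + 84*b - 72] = -24*b - 16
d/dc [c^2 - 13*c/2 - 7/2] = 2*c - 13/2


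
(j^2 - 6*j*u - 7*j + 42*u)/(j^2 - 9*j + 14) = (j - 6*u)/(j - 2)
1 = 1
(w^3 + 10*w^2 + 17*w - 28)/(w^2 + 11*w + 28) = w - 1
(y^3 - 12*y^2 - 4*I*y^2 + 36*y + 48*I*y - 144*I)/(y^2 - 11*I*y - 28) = (y^2 - 12*y + 36)/(y - 7*I)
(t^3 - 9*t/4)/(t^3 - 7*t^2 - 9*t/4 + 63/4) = t/(t - 7)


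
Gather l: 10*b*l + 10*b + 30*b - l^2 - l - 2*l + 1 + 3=40*b - l^2 + l*(10*b - 3) + 4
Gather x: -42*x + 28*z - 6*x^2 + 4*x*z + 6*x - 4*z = -6*x^2 + x*(4*z - 36) + 24*z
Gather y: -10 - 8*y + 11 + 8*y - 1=0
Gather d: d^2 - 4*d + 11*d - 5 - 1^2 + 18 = d^2 + 7*d + 12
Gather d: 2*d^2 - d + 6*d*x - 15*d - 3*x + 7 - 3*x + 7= 2*d^2 + d*(6*x - 16) - 6*x + 14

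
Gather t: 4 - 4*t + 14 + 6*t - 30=2*t - 12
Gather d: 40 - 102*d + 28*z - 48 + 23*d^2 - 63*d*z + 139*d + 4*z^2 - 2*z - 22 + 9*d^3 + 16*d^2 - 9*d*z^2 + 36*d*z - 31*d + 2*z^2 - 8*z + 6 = 9*d^3 + 39*d^2 + d*(-9*z^2 - 27*z + 6) + 6*z^2 + 18*z - 24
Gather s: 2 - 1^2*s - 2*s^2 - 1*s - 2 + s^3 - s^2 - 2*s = s^3 - 3*s^2 - 4*s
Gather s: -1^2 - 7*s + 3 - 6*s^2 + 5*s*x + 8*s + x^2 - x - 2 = -6*s^2 + s*(5*x + 1) + x^2 - x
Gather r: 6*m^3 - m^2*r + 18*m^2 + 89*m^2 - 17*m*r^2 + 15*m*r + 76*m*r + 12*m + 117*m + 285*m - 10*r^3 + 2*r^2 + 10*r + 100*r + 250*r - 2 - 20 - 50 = 6*m^3 + 107*m^2 + 414*m - 10*r^3 + r^2*(2 - 17*m) + r*(-m^2 + 91*m + 360) - 72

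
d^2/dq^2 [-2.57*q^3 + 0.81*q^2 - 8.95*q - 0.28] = 1.62 - 15.42*q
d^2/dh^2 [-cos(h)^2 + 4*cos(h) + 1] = -4*cos(h) + 2*cos(2*h)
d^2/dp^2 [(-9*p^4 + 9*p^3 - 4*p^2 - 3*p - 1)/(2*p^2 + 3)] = 6*(-12*p^6 - 54*p^4 - 22*p^3 - 142*p^2 + 99*p - 10)/(8*p^6 + 36*p^4 + 54*p^2 + 27)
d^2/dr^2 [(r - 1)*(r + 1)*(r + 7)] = 6*r + 14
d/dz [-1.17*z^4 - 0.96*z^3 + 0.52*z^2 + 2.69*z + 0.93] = -4.68*z^3 - 2.88*z^2 + 1.04*z + 2.69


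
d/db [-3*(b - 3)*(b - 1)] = 12 - 6*b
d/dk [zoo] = 0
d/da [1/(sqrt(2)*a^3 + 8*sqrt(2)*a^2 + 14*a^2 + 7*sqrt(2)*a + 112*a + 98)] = (-3*sqrt(2)*a^2 - 28*a - 16*sqrt(2)*a - 112 - 7*sqrt(2))/(sqrt(2)*a^3 + 8*sqrt(2)*a^2 + 14*a^2 + 7*sqrt(2)*a + 112*a + 98)^2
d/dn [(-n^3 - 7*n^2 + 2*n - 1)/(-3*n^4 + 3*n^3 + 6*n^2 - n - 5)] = (-3*n^6 - 42*n^5 + 33*n^4 - 22*n^3 + 19*n^2 + 82*n - 11)/(9*n^8 - 18*n^7 - 27*n^6 + 42*n^5 + 60*n^4 - 42*n^3 - 59*n^2 + 10*n + 25)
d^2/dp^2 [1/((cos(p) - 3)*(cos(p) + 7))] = (-4*sin(p)^4 + 102*sin(p)^2 - 69*cos(p) - 3*cos(3*p) - 24)/((cos(p) - 3)^3*(cos(p) + 7)^3)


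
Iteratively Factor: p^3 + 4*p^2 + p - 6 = (p - 1)*(p^2 + 5*p + 6) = (p - 1)*(p + 2)*(p + 3)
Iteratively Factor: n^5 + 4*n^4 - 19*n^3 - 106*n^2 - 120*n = (n + 4)*(n^4 - 19*n^2 - 30*n) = (n + 3)*(n + 4)*(n^3 - 3*n^2 - 10*n) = (n - 5)*(n + 3)*(n + 4)*(n^2 + 2*n) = (n - 5)*(n + 2)*(n + 3)*(n + 4)*(n)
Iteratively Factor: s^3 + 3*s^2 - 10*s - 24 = (s - 3)*(s^2 + 6*s + 8) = (s - 3)*(s + 4)*(s + 2)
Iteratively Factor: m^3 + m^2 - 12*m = (m + 4)*(m^2 - 3*m) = (m - 3)*(m + 4)*(m)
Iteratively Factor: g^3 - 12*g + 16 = (g - 2)*(g^2 + 2*g - 8) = (g - 2)*(g + 4)*(g - 2)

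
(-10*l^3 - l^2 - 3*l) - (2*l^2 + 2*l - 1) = -10*l^3 - 3*l^2 - 5*l + 1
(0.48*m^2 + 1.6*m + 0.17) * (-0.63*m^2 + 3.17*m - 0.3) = -0.3024*m^4 + 0.5136*m^3 + 4.8209*m^2 + 0.0589000000000001*m - 0.051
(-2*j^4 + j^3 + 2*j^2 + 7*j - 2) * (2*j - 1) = -4*j^5 + 4*j^4 + 3*j^3 + 12*j^2 - 11*j + 2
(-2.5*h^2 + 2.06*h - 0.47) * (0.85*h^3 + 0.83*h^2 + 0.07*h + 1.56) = -2.125*h^5 - 0.324*h^4 + 1.1353*h^3 - 4.1459*h^2 + 3.1807*h - 0.7332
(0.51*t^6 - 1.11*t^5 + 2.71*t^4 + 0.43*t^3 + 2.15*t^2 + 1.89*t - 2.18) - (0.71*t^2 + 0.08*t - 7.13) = 0.51*t^6 - 1.11*t^5 + 2.71*t^4 + 0.43*t^3 + 1.44*t^2 + 1.81*t + 4.95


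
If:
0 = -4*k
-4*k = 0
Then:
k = 0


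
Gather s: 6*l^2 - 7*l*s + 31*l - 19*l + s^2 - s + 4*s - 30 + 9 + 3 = 6*l^2 + 12*l + s^2 + s*(3 - 7*l) - 18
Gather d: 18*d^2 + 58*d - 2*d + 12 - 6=18*d^2 + 56*d + 6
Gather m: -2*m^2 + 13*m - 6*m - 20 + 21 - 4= -2*m^2 + 7*m - 3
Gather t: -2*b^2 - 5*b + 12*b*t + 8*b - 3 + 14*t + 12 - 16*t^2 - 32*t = -2*b^2 + 3*b - 16*t^2 + t*(12*b - 18) + 9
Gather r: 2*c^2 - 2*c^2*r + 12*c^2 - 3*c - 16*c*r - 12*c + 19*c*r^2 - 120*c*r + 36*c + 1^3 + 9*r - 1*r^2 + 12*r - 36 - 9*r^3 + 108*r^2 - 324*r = 14*c^2 + 21*c - 9*r^3 + r^2*(19*c + 107) + r*(-2*c^2 - 136*c - 303) - 35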